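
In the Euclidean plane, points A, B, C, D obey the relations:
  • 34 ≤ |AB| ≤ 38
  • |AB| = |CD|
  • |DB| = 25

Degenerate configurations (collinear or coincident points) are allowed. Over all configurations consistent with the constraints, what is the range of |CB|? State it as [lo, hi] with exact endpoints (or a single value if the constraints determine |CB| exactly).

|CB| ∈ [9, 63]  (≈ [9.0000, 63.0000])

|AB| ∈ [34, 38]
|BD| ∈ {25}
|CD| ∈ [34, 38]
|AD| ∈ [9, 63]
|BC| ∈ [9, 63]
|AC| ∈ [0, 101]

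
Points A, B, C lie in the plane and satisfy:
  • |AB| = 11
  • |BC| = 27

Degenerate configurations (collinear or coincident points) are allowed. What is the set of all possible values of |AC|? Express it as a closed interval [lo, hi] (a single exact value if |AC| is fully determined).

|AB| ∈ {11}
|BC| ∈ {27}
|AC| ∈ [16, 38]

|AC| ∈ [16, 38]  (≈ [16.0000, 38.0000])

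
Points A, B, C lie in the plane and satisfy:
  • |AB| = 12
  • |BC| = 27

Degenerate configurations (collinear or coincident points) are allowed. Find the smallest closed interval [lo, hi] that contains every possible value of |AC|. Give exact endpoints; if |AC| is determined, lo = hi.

|AC| ∈ [15, 39]  (≈ [15.0000, 39.0000])

|AB| ∈ {12}
|BC| ∈ {27}
|AC| ∈ [15, 39]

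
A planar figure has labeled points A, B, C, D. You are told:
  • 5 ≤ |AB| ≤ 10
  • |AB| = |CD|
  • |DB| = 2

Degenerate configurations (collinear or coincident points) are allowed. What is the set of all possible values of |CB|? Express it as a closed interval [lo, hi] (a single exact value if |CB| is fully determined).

|CB| ∈ [3, 12]  (≈ [3.0000, 12.0000])

|AB| ∈ [5, 10]
|BD| ∈ {2}
|CD| ∈ [5, 10]
|AD| ∈ [3, 12]
|BC| ∈ [3, 12]
|AC| ∈ [0, 22]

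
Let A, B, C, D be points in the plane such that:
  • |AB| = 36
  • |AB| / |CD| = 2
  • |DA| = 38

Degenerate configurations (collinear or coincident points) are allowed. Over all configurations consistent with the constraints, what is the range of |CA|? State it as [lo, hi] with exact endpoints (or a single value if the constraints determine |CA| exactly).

|AB| ∈ {36}
|AD| ∈ {38}
|CD| ∈ {18}
|BD| ∈ [2, 74]
|AC| ∈ [20, 56]
|BC| ∈ [0, 92]

|CA| ∈ [20, 56]  (≈ [20.0000, 56.0000])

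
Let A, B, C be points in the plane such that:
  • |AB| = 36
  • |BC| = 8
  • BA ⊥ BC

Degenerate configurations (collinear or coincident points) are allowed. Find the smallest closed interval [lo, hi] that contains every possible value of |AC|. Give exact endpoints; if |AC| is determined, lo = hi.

|AB| ∈ {36}
|BC| ∈ {8}
|AC| ∈ {4·√(85)}

|AC| = 4·√(85)  (≈ 36.8782)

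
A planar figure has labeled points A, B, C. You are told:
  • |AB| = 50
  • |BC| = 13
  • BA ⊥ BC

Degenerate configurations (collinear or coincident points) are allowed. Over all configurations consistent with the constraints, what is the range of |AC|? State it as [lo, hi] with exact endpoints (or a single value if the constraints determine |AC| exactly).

|AC| = √(2669)  (≈ 51.6624)

|AB| ∈ {50}
|BC| ∈ {13}
|AC| ∈ {√(2669)}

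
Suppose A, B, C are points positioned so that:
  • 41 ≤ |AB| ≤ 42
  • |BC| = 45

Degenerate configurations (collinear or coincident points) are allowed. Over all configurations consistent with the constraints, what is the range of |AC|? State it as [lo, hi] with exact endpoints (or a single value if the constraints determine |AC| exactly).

|AC| ∈ [3, 87]  (≈ [3.0000, 87.0000])

|AB| ∈ [41, 42]
|BC| ∈ {45}
|AC| ∈ [3, 87]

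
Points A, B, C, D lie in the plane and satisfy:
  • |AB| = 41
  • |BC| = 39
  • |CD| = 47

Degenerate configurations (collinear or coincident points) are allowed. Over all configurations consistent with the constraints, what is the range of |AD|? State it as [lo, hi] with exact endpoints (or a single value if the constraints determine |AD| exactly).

|AB| ∈ {41}
|BC| ∈ {39}
|CD| ∈ {47}
|AC| ∈ [2, 80]
|BD| ∈ [8, 86]
|AD| ∈ [0, 127]

|AD| ∈ [0, 127]  (≈ [0.0000, 127.0000])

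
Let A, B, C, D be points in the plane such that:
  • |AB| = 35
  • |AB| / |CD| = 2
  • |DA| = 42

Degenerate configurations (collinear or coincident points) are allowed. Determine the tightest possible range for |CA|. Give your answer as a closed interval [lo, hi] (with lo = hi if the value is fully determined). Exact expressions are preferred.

|AB| ∈ {35}
|AD| ∈ {42}
|CD| ∈ {35/2}
|BD| ∈ [7, 77]
|AC| ∈ [49/2, 119/2]
|BC| ∈ [0, 189/2]

|CA| ∈ [49/2, 119/2]  (≈ [24.5000, 59.5000])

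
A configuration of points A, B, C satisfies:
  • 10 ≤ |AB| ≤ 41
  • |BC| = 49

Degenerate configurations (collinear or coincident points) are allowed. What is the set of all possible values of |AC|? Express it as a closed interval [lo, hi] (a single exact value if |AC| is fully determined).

|AC| ∈ [8, 90]  (≈ [8.0000, 90.0000])

|AB| ∈ [10, 41]
|BC| ∈ {49}
|AC| ∈ [8, 90]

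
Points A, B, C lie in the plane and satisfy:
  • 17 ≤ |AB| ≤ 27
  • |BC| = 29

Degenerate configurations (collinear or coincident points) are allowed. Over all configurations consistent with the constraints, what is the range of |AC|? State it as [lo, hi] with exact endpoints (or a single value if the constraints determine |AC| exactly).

|AC| ∈ [2, 56]  (≈ [2.0000, 56.0000])

|AB| ∈ [17, 27]
|BC| ∈ {29}
|AC| ∈ [2, 56]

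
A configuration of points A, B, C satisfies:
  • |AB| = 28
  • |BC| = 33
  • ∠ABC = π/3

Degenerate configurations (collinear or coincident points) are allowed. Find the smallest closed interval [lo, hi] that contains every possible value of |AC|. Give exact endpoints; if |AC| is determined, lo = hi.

|AB| ∈ {28}
|BC| ∈ {33}
|AC| ∈ {√(949)}

|AC| = √(949)  (≈ 30.8058)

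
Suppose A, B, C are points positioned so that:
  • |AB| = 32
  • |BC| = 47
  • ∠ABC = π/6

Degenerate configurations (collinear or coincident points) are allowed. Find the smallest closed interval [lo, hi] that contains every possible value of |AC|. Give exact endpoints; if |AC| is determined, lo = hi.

|AB| ∈ {32}
|BC| ∈ {47}
|AC| ∈ {√(3233 - 1504·√(3))}

|AC| = √(3233 - 1504·√(3))  (≈ 25.0598)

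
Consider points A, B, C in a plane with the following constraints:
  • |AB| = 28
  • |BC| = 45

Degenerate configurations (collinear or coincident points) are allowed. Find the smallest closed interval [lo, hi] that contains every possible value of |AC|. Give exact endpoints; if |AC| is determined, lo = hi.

|AB| ∈ {28}
|BC| ∈ {45}
|AC| ∈ [17, 73]

|AC| ∈ [17, 73]  (≈ [17.0000, 73.0000])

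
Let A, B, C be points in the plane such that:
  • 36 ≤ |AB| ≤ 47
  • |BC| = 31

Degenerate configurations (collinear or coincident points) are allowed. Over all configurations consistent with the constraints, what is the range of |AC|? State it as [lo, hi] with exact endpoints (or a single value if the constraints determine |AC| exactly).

|AC| ∈ [5, 78]  (≈ [5.0000, 78.0000])

|AB| ∈ [36, 47]
|BC| ∈ {31}
|AC| ∈ [5, 78]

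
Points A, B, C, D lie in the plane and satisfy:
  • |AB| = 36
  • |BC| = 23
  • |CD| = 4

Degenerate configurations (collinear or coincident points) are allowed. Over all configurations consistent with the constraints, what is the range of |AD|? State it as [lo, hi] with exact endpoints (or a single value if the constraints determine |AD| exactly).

|AD| ∈ [9, 63]  (≈ [9.0000, 63.0000])

|AB| ∈ {36}
|BC| ∈ {23}
|CD| ∈ {4}
|AC| ∈ [13, 59]
|BD| ∈ [19, 27]
|AD| ∈ [9, 63]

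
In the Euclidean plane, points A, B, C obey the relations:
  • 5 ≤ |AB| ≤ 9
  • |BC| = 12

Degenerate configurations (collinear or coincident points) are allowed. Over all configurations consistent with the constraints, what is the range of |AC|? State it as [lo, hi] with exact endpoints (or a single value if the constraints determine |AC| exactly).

|AB| ∈ [5, 9]
|BC| ∈ {12}
|AC| ∈ [3, 21]

|AC| ∈ [3, 21]  (≈ [3.0000, 21.0000])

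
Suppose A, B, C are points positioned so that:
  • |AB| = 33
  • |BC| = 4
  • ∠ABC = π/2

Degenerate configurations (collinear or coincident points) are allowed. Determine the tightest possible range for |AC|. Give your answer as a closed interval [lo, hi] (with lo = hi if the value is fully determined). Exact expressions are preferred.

|AC| = √(1105)  (≈ 33.2415)

|AB| ∈ {33}
|BC| ∈ {4}
|AC| ∈ {√(1105)}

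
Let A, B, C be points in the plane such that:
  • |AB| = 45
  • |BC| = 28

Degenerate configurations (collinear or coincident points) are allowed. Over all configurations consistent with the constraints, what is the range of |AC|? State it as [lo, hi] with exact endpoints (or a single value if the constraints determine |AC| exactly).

|AB| ∈ {45}
|BC| ∈ {28}
|AC| ∈ [17, 73]

|AC| ∈ [17, 73]  (≈ [17.0000, 73.0000])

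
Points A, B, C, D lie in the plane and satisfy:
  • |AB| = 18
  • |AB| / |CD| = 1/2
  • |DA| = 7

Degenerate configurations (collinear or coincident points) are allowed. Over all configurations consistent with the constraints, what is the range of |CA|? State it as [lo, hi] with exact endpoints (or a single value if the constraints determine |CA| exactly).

|AB| ∈ {18}
|AD| ∈ {7}
|CD| ∈ {36}
|BD| ∈ [11, 25]
|AC| ∈ [29, 43]
|BC| ∈ [11, 61]

|CA| ∈ [29, 43]  (≈ [29.0000, 43.0000])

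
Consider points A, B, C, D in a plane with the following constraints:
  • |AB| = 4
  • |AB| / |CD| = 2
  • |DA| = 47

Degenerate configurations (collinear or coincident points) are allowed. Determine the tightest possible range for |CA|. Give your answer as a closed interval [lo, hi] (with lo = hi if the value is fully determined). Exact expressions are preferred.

|AB| ∈ {4}
|AD| ∈ {47}
|CD| ∈ {2}
|BD| ∈ [43, 51]
|AC| ∈ [45, 49]
|BC| ∈ [41, 53]

|CA| ∈ [45, 49]  (≈ [45.0000, 49.0000])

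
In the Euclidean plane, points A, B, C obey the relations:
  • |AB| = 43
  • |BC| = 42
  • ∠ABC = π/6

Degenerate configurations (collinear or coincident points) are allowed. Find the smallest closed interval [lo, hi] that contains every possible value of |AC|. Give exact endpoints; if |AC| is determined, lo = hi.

|AC| = √(3613 - 1806·√(3))  (≈ 22.0208)

|AB| ∈ {43}
|BC| ∈ {42}
|AC| ∈ {√(3613 - 1806·√(3))}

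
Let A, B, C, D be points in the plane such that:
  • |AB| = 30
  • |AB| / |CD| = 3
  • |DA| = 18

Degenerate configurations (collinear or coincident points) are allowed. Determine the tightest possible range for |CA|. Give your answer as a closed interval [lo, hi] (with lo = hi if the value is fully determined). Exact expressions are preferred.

|CA| ∈ [8, 28]  (≈ [8.0000, 28.0000])

|AB| ∈ {30}
|AD| ∈ {18}
|CD| ∈ {10}
|BD| ∈ [12, 48]
|AC| ∈ [8, 28]
|BC| ∈ [2, 58]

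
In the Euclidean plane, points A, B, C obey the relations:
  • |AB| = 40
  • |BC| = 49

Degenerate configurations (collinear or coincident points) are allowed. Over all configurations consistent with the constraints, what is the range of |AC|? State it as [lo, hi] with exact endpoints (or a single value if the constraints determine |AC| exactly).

|AB| ∈ {40}
|BC| ∈ {49}
|AC| ∈ [9, 89]

|AC| ∈ [9, 89]  (≈ [9.0000, 89.0000])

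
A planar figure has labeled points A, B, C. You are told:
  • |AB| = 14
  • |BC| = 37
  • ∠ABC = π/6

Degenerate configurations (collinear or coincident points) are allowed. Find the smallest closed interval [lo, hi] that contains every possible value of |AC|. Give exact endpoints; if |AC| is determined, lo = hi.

|AB| ∈ {14}
|BC| ∈ {37}
|AC| ∈ {√(1565 - 518·√(3))}

|AC| = √(1565 - 518·√(3))  (≈ 25.8418)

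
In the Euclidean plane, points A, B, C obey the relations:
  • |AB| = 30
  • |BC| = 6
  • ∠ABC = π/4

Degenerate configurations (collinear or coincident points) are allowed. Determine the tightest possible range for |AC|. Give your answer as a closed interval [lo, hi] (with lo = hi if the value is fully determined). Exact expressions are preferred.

|AB| ∈ {30}
|BC| ∈ {6}
|AC| ∈ {6·√(26 - 5·√(2))}

|AC| = 6·√(26 - 5·√(2))  (≈ 26.1044)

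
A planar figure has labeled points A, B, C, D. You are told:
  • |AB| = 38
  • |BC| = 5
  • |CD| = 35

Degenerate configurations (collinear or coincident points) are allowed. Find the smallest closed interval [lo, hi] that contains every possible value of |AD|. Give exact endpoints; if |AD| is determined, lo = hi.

|AD| ∈ [0, 78]  (≈ [0.0000, 78.0000])

|AB| ∈ {38}
|BC| ∈ {5}
|CD| ∈ {35}
|AC| ∈ [33, 43]
|BD| ∈ [30, 40]
|AD| ∈ [0, 78]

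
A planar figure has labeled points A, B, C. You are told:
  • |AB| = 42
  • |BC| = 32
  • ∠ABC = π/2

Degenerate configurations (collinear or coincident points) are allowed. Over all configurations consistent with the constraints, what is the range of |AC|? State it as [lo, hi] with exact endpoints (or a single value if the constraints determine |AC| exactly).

|AC| = 2·√(697)  (≈ 52.8015)

|AB| ∈ {42}
|BC| ∈ {32}
|AC| ∈ {2·√(697)}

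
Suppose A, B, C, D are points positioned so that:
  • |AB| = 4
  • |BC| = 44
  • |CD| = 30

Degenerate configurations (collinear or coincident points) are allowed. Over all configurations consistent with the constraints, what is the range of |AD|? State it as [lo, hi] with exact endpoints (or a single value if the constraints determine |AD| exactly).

|AB| ∈ {4}
|BC| ∈ {44}
|CD| ∈ {30}
|AC| ∈ [40, 48]
|BD| ∈ [14, 74]
|AD| ∈ [10, 78]

|AD| ∈ [10, 78]  (≈ [10.0000, 78.0000])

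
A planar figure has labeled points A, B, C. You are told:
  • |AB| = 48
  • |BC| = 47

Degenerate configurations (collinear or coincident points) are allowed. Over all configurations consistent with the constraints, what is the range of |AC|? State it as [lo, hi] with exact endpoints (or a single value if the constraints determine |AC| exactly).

|AC| ∈ [1, 95]  (≈ [1.0000, 95.0000])

|AB| ∈ {48}
|BC| ∈ {47}
|AC| ∈ [1, 95]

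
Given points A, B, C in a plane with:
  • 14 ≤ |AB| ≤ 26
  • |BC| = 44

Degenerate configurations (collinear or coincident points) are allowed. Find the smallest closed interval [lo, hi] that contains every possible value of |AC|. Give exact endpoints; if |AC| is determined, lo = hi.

|AB| ∈ [14, 26]
|BC| ∈ {44}
|AC| ∈ [18, 70]

|AC| ∈ [18, 70]  (≈ [18.0000, 70.0000])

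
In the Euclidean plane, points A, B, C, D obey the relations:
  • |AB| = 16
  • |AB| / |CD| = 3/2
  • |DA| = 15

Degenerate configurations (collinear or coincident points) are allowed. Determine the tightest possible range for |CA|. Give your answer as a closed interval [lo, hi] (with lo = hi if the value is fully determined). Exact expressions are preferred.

|CA| ∈ [13/3, 77/3]  (≈ [4.3333, 25.6667])

|AB| ∈ {16}
|AD| ∈ {15}
|CD| ∈ {32/3}
|BD| ∈ [1, 31]
|AC| ∈ [13/3, 77/3]
|BC| ∈ [0, 125/3]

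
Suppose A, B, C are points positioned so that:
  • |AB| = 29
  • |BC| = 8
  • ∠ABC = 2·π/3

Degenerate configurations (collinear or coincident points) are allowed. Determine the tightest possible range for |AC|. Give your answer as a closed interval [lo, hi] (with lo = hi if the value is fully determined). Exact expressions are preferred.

|AC| = √(1137)  (≈ 33.7194)

|AB| ∈ {29}
|BC| ∈ {8}
|AC| ∈ {√(1137)}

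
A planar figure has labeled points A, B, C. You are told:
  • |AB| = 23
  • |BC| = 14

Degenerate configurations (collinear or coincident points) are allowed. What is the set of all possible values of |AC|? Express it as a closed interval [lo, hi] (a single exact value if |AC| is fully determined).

|AB| ∈ {23}
|BC| ∈ {14}
|AC| ∈ [9, 37]

|AC| ∈ [9, 37]  (≈ [9.0000, 37.0000])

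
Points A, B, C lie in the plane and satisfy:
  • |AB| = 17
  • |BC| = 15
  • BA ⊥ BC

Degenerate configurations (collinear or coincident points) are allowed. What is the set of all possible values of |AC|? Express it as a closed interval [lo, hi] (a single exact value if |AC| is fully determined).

|AC| = √(514)  (≈ 22.6716)

|AB| ∈ {17}
|BC| ∈ {15}
|AC| ∈ {√(514)}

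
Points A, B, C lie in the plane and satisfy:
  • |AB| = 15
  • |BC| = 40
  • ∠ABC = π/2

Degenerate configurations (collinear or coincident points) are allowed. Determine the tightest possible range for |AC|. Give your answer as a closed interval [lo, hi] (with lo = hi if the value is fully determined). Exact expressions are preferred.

|AC| = 5·√(73)  (≈ 42.7200)

|AB| ∈ {15}
|BC| ∈ {40}
|AC| ∈ {5·√(73)}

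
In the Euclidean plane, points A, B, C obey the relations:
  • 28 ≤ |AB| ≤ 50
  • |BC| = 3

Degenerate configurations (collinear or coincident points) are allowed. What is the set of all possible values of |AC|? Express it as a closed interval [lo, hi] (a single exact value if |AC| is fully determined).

|AB| ∈ [28, 50]
|BC| ∈ {3}
|AC| ∈ [25, 53]

|AC| ∈ [25, 53]  (≈ [25.0000, 53.0000])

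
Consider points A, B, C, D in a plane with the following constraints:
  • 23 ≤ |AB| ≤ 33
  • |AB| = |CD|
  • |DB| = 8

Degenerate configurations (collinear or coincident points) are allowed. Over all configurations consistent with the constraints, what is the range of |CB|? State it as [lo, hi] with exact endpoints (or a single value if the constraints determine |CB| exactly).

|CB| ∈ [15, 41]  (≈ [15.0000, 41.0000])

|AB| ∈ [23, 33]
|BD| ∈ {8}
|CD| ∈ [23, 33]
|AD| ∈ [15, 41]
|BC| ∈ [15, 41]
|AC| ∈ [0, 74]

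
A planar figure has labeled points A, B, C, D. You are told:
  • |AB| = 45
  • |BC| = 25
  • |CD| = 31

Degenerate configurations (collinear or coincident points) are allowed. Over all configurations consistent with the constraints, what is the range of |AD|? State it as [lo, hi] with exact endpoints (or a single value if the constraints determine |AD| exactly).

|AD| ∈ [0, 101]  (≈ [0.0000, 101.0000])

|AB| ∈ {45}
|BC| ∈ {25}
|CD| ∈ {31}
|AC| ∈ [20, 70]
|BD| ∈ [6, 56]
|AD| ∈ [0, 101]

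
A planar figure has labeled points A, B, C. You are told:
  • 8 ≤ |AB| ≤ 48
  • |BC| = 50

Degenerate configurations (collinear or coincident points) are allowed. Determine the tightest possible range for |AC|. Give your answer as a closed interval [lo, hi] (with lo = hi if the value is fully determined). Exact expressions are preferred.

|AB| ∈ [8, 48]
|BC| ∈ {50}
|AC| ∈ [2, 98]

|AC| ∈ [2, 98]  (≈ [2.0000, 98.0000])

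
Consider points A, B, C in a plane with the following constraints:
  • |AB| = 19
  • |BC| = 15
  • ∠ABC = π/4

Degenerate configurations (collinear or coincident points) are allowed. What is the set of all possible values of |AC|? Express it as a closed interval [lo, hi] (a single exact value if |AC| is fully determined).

|AB| ∈ {19}
|BC| ∈ {15}
|AC| ∈ {√(586 - 285·√(2))}

|AC| = √(586 - 285·√(2))  (≈ 13.5259)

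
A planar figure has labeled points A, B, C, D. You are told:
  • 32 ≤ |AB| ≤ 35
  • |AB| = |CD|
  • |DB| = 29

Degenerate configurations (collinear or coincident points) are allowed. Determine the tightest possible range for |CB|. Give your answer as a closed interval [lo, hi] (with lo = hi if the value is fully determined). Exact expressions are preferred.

|AB| ∈ [32, 35]
|BD| ∈ {29}
|CD| ∈ [32, 35]
|AD| ∈ [3, 64]
|BC| ∈ [3, 64]
|AC| ∈ [0, 99]

|CB| ∈ [3, 64]  (≈ [3.0000, 64.0000])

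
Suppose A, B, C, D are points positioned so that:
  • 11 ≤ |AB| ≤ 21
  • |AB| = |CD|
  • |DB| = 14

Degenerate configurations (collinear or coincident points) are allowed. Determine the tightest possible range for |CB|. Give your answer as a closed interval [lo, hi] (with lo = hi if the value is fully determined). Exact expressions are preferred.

|CB| ∈ [0, 35]  (≈ [0.0000, 35.0000])

|AB| ∈ [11, 21]
|BD| ∈ {14}
|CD| ∈ [11, 21]
|AD| ∈ [0, 35]
|BC| ∈ [0, 35]
|AC| ∈ [0, 56]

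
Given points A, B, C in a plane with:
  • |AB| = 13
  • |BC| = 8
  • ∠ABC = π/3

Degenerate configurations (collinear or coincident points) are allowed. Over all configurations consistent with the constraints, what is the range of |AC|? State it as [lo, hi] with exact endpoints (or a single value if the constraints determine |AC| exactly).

|AC| = √(129)  (≈ 11.3578)

|AB| ∈ {13}
|BC| ∈ {8}
|AC| ∈ {√(129)}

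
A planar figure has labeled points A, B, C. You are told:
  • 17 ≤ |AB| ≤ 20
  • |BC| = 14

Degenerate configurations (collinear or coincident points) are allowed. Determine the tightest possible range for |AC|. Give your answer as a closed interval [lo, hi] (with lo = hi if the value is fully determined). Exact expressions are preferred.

|AC| ∈ [3, 34]  (≈ [3.0000, 34.0000])

|AB| ∈ [17, 20]
|BC| ∈ {14}
|AC| ∈ [3, 34]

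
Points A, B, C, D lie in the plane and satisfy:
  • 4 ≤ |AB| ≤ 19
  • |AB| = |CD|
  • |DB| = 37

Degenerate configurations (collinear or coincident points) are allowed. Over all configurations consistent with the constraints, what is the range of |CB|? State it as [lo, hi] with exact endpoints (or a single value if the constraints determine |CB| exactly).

|CB| ∈ [18, 56]  (≈ [18.0000, 56.0000])

|AB| ∈ [4, 19]
|BD| ∈ {37}
|CD| ∈ [4, 19]
|AD| ∈ [18, 56]
|BC| ∈ [18, 56]
|AC| ∈ [0, 75]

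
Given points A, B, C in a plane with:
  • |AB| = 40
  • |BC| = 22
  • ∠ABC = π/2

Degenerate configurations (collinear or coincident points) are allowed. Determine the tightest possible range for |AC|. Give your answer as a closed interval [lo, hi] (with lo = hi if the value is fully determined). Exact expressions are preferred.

|AC| = 2·√(521)  (≈ 45.6508)

|AB| ∈ {40}
|BC| ∈ {22}
|AC| ∈ {2·√(521)}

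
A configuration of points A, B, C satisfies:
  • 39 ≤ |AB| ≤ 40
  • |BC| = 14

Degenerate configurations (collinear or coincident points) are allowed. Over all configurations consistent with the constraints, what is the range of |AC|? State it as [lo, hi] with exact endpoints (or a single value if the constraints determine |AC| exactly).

|AB| ∈ [39, 40]
|BC| ∈ {14}
|AC| ∈ [25, 54]

|AC| ∈ [25, 54]  (≈ [25.0000, 54.0000])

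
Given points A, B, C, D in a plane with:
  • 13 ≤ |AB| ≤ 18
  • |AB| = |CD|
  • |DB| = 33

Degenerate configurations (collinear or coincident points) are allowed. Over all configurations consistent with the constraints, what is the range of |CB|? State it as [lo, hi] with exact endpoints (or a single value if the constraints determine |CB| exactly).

|AB| ∈ [13, 18]
|BD| ∈ {33}
|CD| ∈ [13, 18]
|AD| ∈ [15, 51]
|BC| ∈ [15, 51]
|AC| ∈ [0, 69]

|CB| ∈ [15, 51]  (≈ [15.0000, 51.0000])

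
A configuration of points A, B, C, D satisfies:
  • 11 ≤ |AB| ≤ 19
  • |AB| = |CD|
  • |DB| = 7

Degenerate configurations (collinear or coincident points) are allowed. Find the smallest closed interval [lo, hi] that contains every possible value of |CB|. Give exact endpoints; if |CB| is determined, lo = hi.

|AB| ∈ [11, 19]
|BD| ∈ {7}
|CD| ∈ [11, 19]
|AD| ∈ [4, 26]
|BC| ∈ [4, 26]
|AC| ∈ [0, 45]

|CB| ∈ [4, 26]  (≈ [4.0000, 26.0000])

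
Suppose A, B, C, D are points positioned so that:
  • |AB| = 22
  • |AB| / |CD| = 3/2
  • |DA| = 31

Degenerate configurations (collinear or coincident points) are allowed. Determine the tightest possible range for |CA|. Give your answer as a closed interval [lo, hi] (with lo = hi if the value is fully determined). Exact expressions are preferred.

|AB| ∈ {22}
|AD| ∈ {31}
|CD| ∈ {44/3}
|BD| ∈ [9, 53]
|AC| ∈ [49/3, 137/3]
|BC| ∈ [0, 203/3]

|CA| ∈ [49/3, 137/3]  (≈ [16.3333, 45.6667])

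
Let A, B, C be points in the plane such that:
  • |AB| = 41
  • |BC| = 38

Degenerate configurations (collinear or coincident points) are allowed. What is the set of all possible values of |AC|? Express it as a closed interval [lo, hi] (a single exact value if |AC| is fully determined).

|AC| ∈ [3, 79]  (≈ [3.0000, 79.0000])

|AB| ∈ {41}
|BC| ∈ {38}
|AC| ∈ [3, 79]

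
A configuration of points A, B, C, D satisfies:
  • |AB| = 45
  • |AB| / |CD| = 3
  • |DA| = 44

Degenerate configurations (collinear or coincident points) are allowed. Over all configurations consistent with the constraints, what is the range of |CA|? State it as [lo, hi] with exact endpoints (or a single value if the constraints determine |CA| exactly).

|AB| ∈ {45}
|AD| ∈ {44}
|CD| ∈ {15}
|BD| ∈ [1, 89]
|AC| ∈ [29, 59]
|BC| ∈ [0, 104]

|CA| ∈ [29, 59]  (≈ [29.0000, 59.0000])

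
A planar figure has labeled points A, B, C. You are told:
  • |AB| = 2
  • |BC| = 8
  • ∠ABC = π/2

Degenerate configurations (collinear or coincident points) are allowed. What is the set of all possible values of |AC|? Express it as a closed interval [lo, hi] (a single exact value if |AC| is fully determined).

|AB| ∈ {2}
|BC| ∈ {8}
|AC| ∈ {2·√(17)}

|AC| = 2·√(17)  (≈ 8.2462)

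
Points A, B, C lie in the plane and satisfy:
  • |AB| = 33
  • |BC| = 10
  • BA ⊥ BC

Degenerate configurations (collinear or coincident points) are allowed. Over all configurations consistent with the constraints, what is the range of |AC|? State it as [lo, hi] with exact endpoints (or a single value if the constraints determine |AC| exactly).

|AC| = √(1189)  (≈ 34.4819)

|AB| ∈ {33}
|BC| ∈ {10}
|AC| ∈ {√(1189)}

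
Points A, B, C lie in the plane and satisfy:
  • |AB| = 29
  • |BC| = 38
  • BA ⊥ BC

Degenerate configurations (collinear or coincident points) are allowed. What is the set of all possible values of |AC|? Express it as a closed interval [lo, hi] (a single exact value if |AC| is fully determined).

|AB| ∈ {29}
|BC| ∈ {38}
|AC| ∈ {√(2285)}

|AC| = √(2285)  (≈ 47.8017)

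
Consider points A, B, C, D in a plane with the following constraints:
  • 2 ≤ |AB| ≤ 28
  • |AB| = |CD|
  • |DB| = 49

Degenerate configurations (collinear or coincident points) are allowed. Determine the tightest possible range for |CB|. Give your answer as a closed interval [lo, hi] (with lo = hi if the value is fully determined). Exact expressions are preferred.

|AB| ∈ [2, 28]
|BD| ∈ {49}
|CD| ∈ [2, 28]
|AD| ∈ [21, 77]
|BC| ∈ [21, 77]
|AC| ∈ [0, 105]

|CB| ∈ [21, 77]  (≈ [21.0000, 77.0000])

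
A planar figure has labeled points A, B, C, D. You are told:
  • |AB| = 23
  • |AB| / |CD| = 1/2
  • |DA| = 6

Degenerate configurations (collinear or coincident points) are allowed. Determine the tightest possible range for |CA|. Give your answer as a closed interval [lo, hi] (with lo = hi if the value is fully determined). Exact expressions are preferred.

|CA| ∈ [40, 52]  (≈ [40.0000, 52.0000])

|AB| ∈ {23}
|AD| ∈ {6}
|CD| ∈ {46}
|BD| ∈ [17, 29]
|AC| ∈ [40, 52]
|BC| ∈ [17, 75]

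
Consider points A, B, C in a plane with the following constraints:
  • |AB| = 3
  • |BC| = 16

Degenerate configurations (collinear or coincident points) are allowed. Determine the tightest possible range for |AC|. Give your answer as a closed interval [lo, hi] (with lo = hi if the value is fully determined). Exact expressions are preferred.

|AC| ∈ [13, 19]  (≈ [13.0000, 19.0000])

|AB| ∈ {3}
|BC| ∈ {16}
|AC| ∈ [13, 19]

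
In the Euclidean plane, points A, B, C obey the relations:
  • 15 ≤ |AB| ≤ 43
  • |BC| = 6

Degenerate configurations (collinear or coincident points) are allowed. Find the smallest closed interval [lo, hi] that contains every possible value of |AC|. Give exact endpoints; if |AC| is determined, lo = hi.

|AB| ∈ [15, 43]
|BC| ∈ {6}
|AC| ∈ [9, 49]

|AC| ∈ [9, 49]  (≈ [9.0000, 49.0000])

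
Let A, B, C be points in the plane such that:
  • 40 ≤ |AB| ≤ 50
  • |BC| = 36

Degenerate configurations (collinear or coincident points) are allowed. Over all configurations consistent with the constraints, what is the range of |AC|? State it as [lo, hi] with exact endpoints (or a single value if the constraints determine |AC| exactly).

|AC| ∈ [4, 86]  (≈ [4.0000, 86.0000])

|AB| ∈ [40, 50]
|BC| ∈ {36}
|AC| ∈ [4, 86]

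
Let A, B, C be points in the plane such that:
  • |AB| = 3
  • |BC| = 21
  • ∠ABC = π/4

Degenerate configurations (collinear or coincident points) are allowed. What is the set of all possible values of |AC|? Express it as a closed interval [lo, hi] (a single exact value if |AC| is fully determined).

|AC| = 3·√(50 - 7·√(2))  (≈ 18.9975)

|AB| ∈ {3}
|BC| ∈ {21}
|AC| ∈ {3·√(50 - 7·√(2))}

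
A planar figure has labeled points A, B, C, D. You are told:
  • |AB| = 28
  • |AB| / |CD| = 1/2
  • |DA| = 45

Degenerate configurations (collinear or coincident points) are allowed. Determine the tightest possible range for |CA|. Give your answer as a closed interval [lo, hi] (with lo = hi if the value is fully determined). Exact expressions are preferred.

|AB| ∈ {28}
|AD| ∈ {45}
|CD| ∈ {56}
|BD| ∈ [17, 73]
|AC| ∈ [11, 101]
|BC| ∈ [0, 129]

|CA| ∈ [11, 101]  (≈ [11.0000, 101.0000])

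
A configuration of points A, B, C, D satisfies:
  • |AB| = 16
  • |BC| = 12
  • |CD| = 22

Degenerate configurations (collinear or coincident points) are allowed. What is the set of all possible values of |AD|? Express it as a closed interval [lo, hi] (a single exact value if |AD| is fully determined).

|AB| ∈ {16}
|BC| ∈ {12}
|CD| ∈ {22}
|AC| ∈ [4, 28]
|BD| ∈ [10, 34]
|AD| ∈ [0, 50]

|AD| ∈ [0, 50]  (≈ [0.0000, 50.0000])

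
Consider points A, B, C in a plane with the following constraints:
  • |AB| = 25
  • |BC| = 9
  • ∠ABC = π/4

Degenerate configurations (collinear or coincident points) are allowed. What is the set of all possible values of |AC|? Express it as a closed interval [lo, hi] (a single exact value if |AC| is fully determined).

|AB| ∈ {25}
|BC| ∈ {9}
|AC| ∈ {√(706 - 225·√(2))}

|AC| = √(706 - 225·√(2))  (≈ 19.6927)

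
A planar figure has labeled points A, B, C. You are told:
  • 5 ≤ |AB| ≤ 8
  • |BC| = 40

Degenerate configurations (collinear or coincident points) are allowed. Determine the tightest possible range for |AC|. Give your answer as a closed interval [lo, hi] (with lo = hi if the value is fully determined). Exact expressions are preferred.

|AC| ∈ [32, 48]  (≈ [32.0000, 48.0000])

|AB| ∈ [5, 8]
|BC| ∈ {40}
|AC| ∈ [32, 48]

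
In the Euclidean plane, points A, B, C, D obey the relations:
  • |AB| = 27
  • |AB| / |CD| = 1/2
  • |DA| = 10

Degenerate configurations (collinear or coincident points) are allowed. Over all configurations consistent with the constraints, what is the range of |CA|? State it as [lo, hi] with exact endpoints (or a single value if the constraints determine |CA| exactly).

|AB| ∈ {27}
|AD| ∈ {10}
|CD| ∈ {54}
|BD| ∈ [17, 37]
|AC| ∈ [44, 64]
|BC| ∈ [17, 91]

|CA| ∈ [44, 64]  (≈ [44.0000, 64.0000])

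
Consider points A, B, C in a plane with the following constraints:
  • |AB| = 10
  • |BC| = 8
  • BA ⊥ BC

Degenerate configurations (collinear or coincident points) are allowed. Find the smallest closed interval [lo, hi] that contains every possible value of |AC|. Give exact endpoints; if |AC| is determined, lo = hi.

|AB| ∈ {10}
|BC| ∈ {8}
|AC| ∈ {2·√(41)}

|AC| = 2·√(41)  (≈ 12.8062)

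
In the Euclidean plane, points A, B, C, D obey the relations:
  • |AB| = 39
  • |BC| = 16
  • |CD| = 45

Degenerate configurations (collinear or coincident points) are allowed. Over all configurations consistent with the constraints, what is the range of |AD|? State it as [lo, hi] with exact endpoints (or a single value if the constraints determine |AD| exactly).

|AB| ∈ {39}
|BC| ∈ {16}
|CD| ∈ {45}
|AC| ∈ [23, 55]
|BD| ∈ [29, 61]
|AD| ∈ [0, 100]

|AD| ∈ [0, 100]  (≈ [0.0000, 100.0000])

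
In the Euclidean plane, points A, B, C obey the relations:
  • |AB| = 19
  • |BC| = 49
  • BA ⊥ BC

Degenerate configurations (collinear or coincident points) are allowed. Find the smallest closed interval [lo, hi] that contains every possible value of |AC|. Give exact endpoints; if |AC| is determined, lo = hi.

|AB| ∈ {19}
|BC| ∈ {49}
|AC| ∈ {√(2762)}

|AC| = √(2762)  (≈ 52.5547)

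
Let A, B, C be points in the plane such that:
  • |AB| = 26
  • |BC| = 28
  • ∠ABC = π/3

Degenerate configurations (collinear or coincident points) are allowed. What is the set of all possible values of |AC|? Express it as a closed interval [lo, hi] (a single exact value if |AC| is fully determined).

|AC| = 2·√(183)  (≈ 27.0555)

|AB| ∈ {26}
|BC| ∈ {28}
|AC| ∈ {2·√(183)}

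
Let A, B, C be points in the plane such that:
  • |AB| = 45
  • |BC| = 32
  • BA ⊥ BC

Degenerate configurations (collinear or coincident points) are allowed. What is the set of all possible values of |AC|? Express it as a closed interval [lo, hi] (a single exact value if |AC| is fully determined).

|AB| ∈ {45}
|BC| ∈ {32}
|AC| ∈ {√(3049)}

|AC| = √(3049)  (≈ 55.2178)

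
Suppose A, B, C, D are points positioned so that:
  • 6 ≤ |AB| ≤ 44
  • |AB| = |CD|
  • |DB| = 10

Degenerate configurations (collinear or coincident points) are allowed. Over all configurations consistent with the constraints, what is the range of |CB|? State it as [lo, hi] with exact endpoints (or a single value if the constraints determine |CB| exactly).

|CB| ∈ [0, 54]  (≈ [0.0000, 54.0000])

|AB| ∈ [6, 44]
|BD| ∈ {10}
|CD| ∈ [6, 44]
|AD| ∈ [0, 54]
|BC| ∈ [0, 54]
|AC| ∈ [0, 98]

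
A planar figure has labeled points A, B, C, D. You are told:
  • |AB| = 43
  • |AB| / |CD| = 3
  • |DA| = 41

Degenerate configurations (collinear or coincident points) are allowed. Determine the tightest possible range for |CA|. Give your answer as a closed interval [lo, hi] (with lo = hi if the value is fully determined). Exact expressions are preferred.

|CA| ∈ [80/3, 166/3]  (≈ [26.6667, 55.3333])

|AB| ∈ {43}
|AD| ∈ {41}
|CD| ∈ {43/3}
|BD| ∈ [2, 84]
|AC| ∈ [80/3, 166/3]
|BC| ∈ [0, 295/3]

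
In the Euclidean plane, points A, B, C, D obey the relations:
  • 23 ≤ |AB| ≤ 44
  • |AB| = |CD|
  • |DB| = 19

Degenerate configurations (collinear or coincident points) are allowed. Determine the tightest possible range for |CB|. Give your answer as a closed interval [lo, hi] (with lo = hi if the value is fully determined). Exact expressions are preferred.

|AB| ∈ [23, 44]
|BD| ∈ {19}
|CD| ∈ [23, 44]
|AD| ∈ [4, 63]
|BC| ∈ [4, 63]
|AC| ∈ [0, 107]

|CB| ∈ [4, 63]  (≈ [4.0000, 63.0000])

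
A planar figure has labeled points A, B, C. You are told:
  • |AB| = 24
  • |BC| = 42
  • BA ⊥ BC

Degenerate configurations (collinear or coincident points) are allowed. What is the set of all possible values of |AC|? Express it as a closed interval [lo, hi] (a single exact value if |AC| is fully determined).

|AC| = 6·√(65)  (≈ 48.3735)

|AB| ∈ {24}
|BC| ∈ {42}
|AC| ∈ {6·√(65)}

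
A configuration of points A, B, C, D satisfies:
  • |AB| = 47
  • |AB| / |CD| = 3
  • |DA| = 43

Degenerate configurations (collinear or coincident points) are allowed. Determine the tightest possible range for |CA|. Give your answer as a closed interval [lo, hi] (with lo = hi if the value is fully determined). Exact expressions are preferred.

|AB| ∈ {47}
|AD| ∈ {43}
|CD| ∈ {47/3}
|BD| ∈ [4, 90]
|AC| ∈ [82/3, 176/3]
|BC| ∈ [0, 317/3]

|CA| ∈ [82/3, 176/3]  (≈ [27.3333, 58.6667])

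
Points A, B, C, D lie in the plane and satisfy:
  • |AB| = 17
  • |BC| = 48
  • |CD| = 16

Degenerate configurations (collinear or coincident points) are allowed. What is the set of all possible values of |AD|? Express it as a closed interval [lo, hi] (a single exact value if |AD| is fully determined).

|AB| ∈ {17}
|BC| ∈ {48}
|CD| ∈ {16}
|AC| ∈ [31, 65]
|BD| ∈ [32, 64]
|AD| ∈ [15, 81]

|AD| ∈ [15, 81]  (≈ [15.0000, 81.0000])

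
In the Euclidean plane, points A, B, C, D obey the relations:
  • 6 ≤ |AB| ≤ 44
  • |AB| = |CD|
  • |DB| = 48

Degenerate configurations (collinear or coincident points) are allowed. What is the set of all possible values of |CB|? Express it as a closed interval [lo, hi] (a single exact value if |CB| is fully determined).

|AB| ∈ [6, 44]
|BD| ∈ {48}
|CD| ∈ [6, 44]
|AD| ∈ [4, 92]
|BC| ∈ [4, 92]
|AC| ∈ [0, 136]

|CB| ∈ [4, 92]  (≈ [4.0000, 92.0000])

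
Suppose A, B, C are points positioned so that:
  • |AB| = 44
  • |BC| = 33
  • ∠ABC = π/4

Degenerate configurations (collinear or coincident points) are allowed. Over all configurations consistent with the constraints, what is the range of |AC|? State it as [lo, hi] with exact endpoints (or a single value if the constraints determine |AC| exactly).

|AC| = 11·√(25 - 12·√(2))  (≈ 31.1699)

|AB| ∈ {44}
|BC| ∈ {33}
|AC| ∈ {11·√(25 - 12·√(2))}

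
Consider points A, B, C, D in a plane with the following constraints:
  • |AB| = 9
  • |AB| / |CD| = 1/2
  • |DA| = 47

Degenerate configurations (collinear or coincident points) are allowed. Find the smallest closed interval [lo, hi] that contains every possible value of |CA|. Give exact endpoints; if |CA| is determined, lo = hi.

|AB| ∈ {9}
|AD| ∈ {47}
|CD| ∈ {18}
|BD| ∈ [38, 56]
|AC| ∈ [29, 65]
|BC| ∈ [20, 74]

|CA| ∈ [29, 65]  (≈ [29.0000, 65.0000])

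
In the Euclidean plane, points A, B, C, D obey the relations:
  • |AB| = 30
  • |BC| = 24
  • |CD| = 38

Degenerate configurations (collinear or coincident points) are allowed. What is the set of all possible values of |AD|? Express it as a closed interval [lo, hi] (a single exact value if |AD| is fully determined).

|AB| ∈ {30}
|BC| ∈ {24}
|CD| ∈ {38}
|AC| ∈ [6, 54]
|BD| ∈ [14, 62]
|AD| ∈ [0, 92]

|AD| ∈ [0, 92]  (≈ [0.0000, 92.0000])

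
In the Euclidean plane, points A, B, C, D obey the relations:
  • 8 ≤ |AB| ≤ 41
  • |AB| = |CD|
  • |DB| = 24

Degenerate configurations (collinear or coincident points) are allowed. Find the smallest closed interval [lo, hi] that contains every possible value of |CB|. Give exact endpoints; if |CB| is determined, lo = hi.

|CB| ∈ [0, 65]  (≈ [0.0000, 65.0000])

|AB| ∈ [8, 41]
|BD| ∈ {24}
|CD| ∈ [8, 41]
|AD| ∈ [0, 65]
|BC| ∈ [0, 65]
|AC| ∈ [0, 106]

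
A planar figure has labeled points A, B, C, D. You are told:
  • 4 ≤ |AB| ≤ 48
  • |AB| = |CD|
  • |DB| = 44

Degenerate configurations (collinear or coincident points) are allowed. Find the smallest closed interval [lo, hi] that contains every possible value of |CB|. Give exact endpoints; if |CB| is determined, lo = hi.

|CB| ∈ [0, 92]  (≈ [0.0000, 92.0000])

|AB| ∈ [4, 48]
|BD| ∈ {44}
|CD| ∈ [4, 48]
|AD| ∈ [0, 92]
|BC| ∈ [0, 92]
|AC| ∈ [0, 140]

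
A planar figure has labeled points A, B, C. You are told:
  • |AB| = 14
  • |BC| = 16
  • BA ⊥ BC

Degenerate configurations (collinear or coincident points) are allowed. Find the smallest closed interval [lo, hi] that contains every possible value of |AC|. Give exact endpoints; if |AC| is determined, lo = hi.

|AC| = 2·√(113)  (≈ 21.2603)

|AB| ∈ {14}
|BC| ∈ {16}
|AC| ∈ {2·√(113)}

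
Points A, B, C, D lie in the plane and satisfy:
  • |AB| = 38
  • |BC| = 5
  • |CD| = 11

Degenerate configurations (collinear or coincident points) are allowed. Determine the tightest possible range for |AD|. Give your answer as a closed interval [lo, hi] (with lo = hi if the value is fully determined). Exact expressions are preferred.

|AD| ∈ [22, 54]  (≈ [22.0000, 54.0000])

|AB| ∈ {38}
|BC| ∈ {5}
|CD| ∈ {11}
|AC| ∈ [33, 43]
|BD| ∈ [6, 16]
|AD| ∈ [22, 54]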